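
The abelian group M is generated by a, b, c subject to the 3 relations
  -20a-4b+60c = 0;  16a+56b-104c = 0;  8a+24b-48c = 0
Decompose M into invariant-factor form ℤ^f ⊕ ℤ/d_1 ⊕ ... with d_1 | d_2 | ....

rank_ℚ(R)=3; free=3−3=0
SNF(R) diag = [4, 8, 8] → torsion [4, 8, 8]

Answer: M ≅ ℤ/4 ⊕ ℤ/8 ⊕ ℤ/8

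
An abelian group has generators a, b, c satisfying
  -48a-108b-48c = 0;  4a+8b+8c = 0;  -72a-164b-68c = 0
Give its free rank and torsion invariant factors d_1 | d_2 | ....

rank_ℚ(R)=3; free=3−3=0
SNF(R) diag = [4, 4, 12] → torsion [4, 4, 12]

Answer: M ≅ ℤ/4 ⊕ ℤ/4 ⊕ ℤ/12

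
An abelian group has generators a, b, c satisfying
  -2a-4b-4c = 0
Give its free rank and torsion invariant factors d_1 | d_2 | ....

rank_ℚ(R)=1; free=3−1=2
SNF(R) diag = [2] → torsion [2]

Answer: M ≅ ℤ^2 ⊕ ℤ/2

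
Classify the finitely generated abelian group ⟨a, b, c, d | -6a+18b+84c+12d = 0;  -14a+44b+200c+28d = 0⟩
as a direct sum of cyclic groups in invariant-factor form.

rank_ℚ(R)=2; free=4−2=2
SNF(R) diag = [2, 6] → torsion [2, 6]

Answer: M ≅ ℤ^2 ⊕ ℤ/2 ⊕ ℤ/6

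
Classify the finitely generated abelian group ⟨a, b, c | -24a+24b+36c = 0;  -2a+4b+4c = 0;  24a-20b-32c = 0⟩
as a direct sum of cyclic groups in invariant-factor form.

rank_ℚ(R)=3; free=3−3=0
SNF(R) diag = [2, 4, 12] → torsion [2, 4, 12]

Answer: M ≅ ℤ/2 ⊕ ℤ/4 ⊕ ℤ/12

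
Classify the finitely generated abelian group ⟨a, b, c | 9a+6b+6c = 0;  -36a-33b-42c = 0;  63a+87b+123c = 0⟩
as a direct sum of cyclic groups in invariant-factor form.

Answer: M ≅ ℤ/3 ⊕ ℤ/9 ⊕ ℤ/27

Derivation:
rank_ℚ(R)=3; free=3−3=0
SNF(R) diag = [3, 9, 27] → torsion [3, 9, 27]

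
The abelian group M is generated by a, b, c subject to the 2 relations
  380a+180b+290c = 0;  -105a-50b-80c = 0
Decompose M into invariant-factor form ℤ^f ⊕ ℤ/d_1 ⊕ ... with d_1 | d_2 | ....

Answer: M ≅ ℤ^1 ⊕ ℤ/5 ⊕ ℤ/10

Derivation:
rank_ℚ(R)=2; free=3−2=1
SNF(R) diag = [5, 10] → torsion [5, 10]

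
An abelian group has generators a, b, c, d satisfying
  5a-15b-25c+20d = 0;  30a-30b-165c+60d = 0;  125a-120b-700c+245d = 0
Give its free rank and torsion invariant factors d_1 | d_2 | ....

rank_ℚ(R)=3; free=4−3=1
SNF(R) diag = [5, 15, 45] → torsion [5, 15, 45]

Answer: M ≅ ℤ^1 ⊕ ℤ/5 ⊕ ℤ/15 ⊕ ℤ/45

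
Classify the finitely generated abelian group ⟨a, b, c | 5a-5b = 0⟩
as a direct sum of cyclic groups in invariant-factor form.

Answer: M ≅ ℤ^2 ⊕ ℤ/5

Derivation:
rank_ℚ(R)=1; free=3−1=2
SNF(R) diag = [5] → torsion [5]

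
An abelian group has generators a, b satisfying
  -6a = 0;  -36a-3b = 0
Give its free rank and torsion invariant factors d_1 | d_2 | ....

rank_ℚ(R)=2; free=2−2=0
SNF(R) diag = [3, 6] → torsion [3, 6]

Answer: M ≅ ℤ/3 ⊕ ℤ/6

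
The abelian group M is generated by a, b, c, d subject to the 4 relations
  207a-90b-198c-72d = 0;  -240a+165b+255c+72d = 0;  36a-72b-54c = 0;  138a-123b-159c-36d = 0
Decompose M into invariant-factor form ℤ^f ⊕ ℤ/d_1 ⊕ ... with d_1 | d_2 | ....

rank_ℚ(R)=4; free=4−4=0
SNF(R) diag = [3, 9, 18, 36] → torsion [3, 9, 18, 36]

Answer: M ≅ ℤ/3 ⊕ ℤ/9 ⊕ ℤ/18 ⊕ ℤ/36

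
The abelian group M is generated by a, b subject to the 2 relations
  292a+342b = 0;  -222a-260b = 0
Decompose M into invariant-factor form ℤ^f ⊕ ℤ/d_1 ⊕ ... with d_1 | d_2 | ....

Answer: M ≅ ℤ/2 ⊕ ℤ/2

Derivation:
rank_ℚ(R)=2; free=2−2=0
SNF(R) diag = [2, 2] → torsion [2, 2]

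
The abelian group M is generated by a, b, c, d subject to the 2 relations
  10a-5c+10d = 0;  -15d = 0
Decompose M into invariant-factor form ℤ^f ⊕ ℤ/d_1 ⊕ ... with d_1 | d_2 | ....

rank_ℚ(R)=2; free=4−2=2
SNF(R) diag = [5, 15] → torsion [5, 15]

Answer: M ≅ ℤ^2 ⊕ ℤ/5 ⊕ ℤ/15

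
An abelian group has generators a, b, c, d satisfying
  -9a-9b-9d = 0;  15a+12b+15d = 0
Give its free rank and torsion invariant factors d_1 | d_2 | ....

rank_ℚ(R)=2; free=4−2=2
SNF(R) diag = [3, 9] → torsion [3, 9]

Answer: M ≅ ℤ^2 ⊕ ℤ/3 ⊕ ℤ/9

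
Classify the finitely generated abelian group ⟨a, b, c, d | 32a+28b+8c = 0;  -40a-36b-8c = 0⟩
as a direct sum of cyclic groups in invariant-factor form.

Answer: M ≅ ℤ^2 ⊕ ℤ/4 ⊕ ℤ/8

Derivation:
rank_ℚ(R)=2; free=4−2=2
SNF(R) diag = [4, 8] → torsion [4, 8]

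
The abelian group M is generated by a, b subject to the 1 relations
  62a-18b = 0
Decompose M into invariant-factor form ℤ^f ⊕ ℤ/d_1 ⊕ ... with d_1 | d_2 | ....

Answer: M ≅ ℤ^1 ⊕ ℤ/2

Derivation:
rank_ℚ(R)=1; free=2−1=1
SNF(R) diag = [2] → torsion [2]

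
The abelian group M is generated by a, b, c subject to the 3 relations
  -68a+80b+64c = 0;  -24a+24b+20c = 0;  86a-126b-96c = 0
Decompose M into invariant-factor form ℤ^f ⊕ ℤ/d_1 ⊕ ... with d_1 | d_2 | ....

rank_ℚ(R)=3; free=3−3=0
SNF(R) diag = [2, 4, 4] → torsion [2, 4, 4]

Answer: M ≅ ℤ/2 ⊕ ℤ/4 ⊕ ℤ/4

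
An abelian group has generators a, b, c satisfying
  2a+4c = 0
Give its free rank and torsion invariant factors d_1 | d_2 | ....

rank_ℚ(R)=1; free=3−1=2
SNF(R) diag = [2] → torsion [2]

Answer: M ≅ ℤ^2 ⊕ ℤ/2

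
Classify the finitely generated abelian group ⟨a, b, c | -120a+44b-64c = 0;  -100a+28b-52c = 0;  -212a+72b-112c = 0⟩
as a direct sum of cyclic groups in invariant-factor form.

Answer: M ≅ ℤ/4 ⊕ ℤ/4 ⊕ ℤ/12

Derivation:
rank_ℚ(R)=3; free=3−3=0
SNF(R) diag = [4, 4, 12] → torsion [4, 4, 12]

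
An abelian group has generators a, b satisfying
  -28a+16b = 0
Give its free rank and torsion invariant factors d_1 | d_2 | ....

Answer: M ≅ ℤ^1 ⊕ ℤ/4

Derivation:
rank_ℚ(R)=1; free=2−1=1
SNF(R) diag = [4] → torsion [4]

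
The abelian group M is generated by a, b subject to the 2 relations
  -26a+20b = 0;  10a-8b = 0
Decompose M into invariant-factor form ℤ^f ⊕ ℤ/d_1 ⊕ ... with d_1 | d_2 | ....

Answer: M ≅ ℤ/2 ⊕ ℤ/4

Derivation:
rank_ℚ(R)=2; free=2−2=0
SNF(R) diag = [2, 4] → torsion [2, 4]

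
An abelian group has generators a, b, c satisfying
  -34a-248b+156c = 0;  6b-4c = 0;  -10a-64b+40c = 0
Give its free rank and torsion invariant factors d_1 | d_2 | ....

Answer: M ≅ ℤ/2 ⊕ ℤ/2 ⊕ ℤ/4

Derivation:
rank_ℚ(R)=3; free=3−3=0
SNF(R) diag = [2, 2, 4] → torsion [2, 2, 4]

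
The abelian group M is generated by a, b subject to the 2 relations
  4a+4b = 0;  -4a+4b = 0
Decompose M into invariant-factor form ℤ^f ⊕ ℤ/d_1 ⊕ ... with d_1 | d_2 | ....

rank_ℚ(R)=2; free=2−2=0
SNF(R) diag = [4, 8] → torsion [4, 8]

Answer: M ≅ ℤ/4 ⊕ ℤ/8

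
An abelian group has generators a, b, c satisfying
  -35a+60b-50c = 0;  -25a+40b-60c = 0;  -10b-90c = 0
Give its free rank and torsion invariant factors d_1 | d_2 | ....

rank_ℚ(R)=3; free=3−3=0
SNF(R) diag = [5, 10, 10] → torsion [5, 10, 10]

Answer: M ≅ ℤ/5 ⊕ ℤ/10 ⊕ ℤ/10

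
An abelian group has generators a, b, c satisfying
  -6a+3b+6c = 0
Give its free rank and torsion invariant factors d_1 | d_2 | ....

rank_ℚ(R)=1; free=3−1=2
SNF(R) diag = [3] → torsion [3]

Answer: M ≅ ℤ^2 ⊕ ℤ/3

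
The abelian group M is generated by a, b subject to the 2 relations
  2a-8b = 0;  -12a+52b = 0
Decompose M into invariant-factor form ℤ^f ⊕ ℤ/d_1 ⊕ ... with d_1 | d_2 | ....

Answer: M ≅ ℤ/2 ⊕ ℤ/4

Derivation:
rank_ℚ(R)=2; free=2−2=0
SNF(R) diag = [2, 4] → torsion [2, 4]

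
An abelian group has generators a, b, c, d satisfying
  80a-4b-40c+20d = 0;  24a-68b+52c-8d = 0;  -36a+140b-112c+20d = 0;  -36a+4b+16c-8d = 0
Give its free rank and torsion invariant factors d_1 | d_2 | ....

rank_ℚ(R)=4; free=4−4=0
SNF(R) diag = [4, 4, 12, 36] → torsion [4, 4, 12, 36]

Answer: M ≅ ℤ/4 ⊕ ℤ/4 ⊕ ℤ/12 ⊕ ℤ/36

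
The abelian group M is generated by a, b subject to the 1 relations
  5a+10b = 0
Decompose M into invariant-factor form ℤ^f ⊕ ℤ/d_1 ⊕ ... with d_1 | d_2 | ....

rank_ℚ(R)=1; free=2−1=1
SNF(R) diag = [5] → torsion [5]

Answer: M ≅ ℤ^1 ⊕ ℤ/5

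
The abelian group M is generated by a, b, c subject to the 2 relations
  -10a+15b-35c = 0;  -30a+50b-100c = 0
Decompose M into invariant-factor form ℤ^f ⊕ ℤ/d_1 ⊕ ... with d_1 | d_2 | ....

rank_ℚ(R)=2; free=3−2=1
SNF(R) diag = [5, 10] → torsion [5, 10]

Answer: M ≅ ℤ^1 ⊕ ℤ/5 ⊕ ℤ/10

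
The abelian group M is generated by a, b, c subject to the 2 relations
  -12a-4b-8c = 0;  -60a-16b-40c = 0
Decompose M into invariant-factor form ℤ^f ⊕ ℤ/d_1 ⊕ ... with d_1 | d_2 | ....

rank_ℚ(R)=2; free=3−2=1
SNF(R) diag = [4, 4] → torsion [4, 4]

Answer: M ≅ ℤ^1 ⊕ ℤ/4 ⊕ ℤ/4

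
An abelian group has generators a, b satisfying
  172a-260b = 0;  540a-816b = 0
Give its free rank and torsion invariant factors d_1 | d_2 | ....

Answer: M ≅ ℤ/4 ⊕ ℤ/12

Derivation:
rank_ℚ(R)=2; free=2−2=0
SNF(R) diag = [4, 12] → torsion [4, 12]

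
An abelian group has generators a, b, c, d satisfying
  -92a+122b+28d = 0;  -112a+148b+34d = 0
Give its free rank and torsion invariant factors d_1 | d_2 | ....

rank_ℚ(R)=2; free=4−2=2
SNF(R) diag = [2, 2] → torsion [2, 2]

Answer: M ≅ ℤ^2 ⊕ ℤ/2 ⊕ ℤ/2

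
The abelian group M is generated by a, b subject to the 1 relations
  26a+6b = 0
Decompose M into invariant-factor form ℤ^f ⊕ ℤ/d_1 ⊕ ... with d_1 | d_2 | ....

Answer: M ≅ ℤ^1 ⊕ ℤ/2

Derivation:
rank_ℚ(R)=1; free=2−1=1
SNF(R) diag = [2] → torsion [2]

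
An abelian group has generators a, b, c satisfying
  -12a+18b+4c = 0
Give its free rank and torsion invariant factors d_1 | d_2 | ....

Answer: M ≅ ℤ^2 ⊕ ℤ/2

Derivation:
rank_ℚ(R)=1; free=3−1=2
SNF(R) diag = [2] → torsion [2]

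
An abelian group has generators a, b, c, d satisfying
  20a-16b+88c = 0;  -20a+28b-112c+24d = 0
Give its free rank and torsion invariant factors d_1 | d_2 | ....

rank_ℚ(R)=2; free=4−2=2
SNF(R) diag = [4, 12] → torsion [4, 12]

Answer: M ≅ ℤ^2 ⊕ ℤ/4 ⊕ ℤ/12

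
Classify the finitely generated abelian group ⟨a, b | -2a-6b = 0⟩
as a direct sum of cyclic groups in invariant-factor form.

Answer: M ≅ ℤ^1 ⊕ ℤ/2

Derivation:
rank_ℚ(R)=1; free=2−1=1
SNF(R) diag = [2] → torsion [2]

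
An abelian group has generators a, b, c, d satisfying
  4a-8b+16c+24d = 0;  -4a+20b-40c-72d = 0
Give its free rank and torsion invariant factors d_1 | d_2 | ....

Answer: M ≅ ℤ^2 ⊕ ℤ/4 ⊕ ℤ/12

Derivation:
rank_ℚ(R)=2; free=4−2=2
SNF(R) diag = [4, 12] → torsion [4, 12]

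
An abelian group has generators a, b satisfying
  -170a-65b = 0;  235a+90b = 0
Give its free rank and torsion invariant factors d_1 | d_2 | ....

rank_ℚ(R)=2; free=2−2=0
SNF(R) diag = [5, 5] → torsion [5, 5]

Answer: M ≅ ℤ/5 ⊕ ℤ/5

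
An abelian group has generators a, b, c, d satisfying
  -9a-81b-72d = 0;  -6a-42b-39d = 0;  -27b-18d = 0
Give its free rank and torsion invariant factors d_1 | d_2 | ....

rank_ℚ(R)=3; free=4−3=1
SNF(R) diag = [3, 9, 9] → torsion [3, 9, 9]

Answer: M ≅ ℤ^1 ⊕ ℤ/3 ⊕ ℤ/9 ⊕ ℤ/9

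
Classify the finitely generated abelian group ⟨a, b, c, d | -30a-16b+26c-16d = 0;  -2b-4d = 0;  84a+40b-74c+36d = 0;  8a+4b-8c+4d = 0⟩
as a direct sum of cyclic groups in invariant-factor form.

rank_ℚ(R)=4; free=4−4=0
SNF(R) diag = [2, 2, 2, 4] → torsion [2, 2, 2, 4]

Answer: M ≅ ℤ/2 ⊕ ℤ/2 ⊕ ℤ/2 ⊕ ℤ/4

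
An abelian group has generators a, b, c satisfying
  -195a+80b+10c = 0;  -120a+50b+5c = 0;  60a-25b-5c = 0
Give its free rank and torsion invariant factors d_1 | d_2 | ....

Answer: M ≅ ℤ/5 ⊕ ℤ/5 ⊕ ℤ/15

Derivation:
rank_ℚ(R)=3; free=3−3=0
SNF(R) diag = [5, 5, 15] → torsion [5, 5, 15]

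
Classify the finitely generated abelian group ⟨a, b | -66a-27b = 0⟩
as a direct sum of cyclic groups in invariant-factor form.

Answer: M ≅ ℤ^1 ⊕ ℤ/3

Derivation:
rank_ℚ(R)=1; free=2−1=1
SNF(R) diag = [3] → torsion [3]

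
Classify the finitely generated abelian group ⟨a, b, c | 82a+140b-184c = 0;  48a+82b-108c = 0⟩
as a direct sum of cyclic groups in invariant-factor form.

rank_ℚ(R)=2; free=3−2=1
SNF(R) diag = [2, 2] → torsion [2, 2]

Answer: M ≅ ℤ^1 ⊕ ℤ/2 ⊕ ℤ/2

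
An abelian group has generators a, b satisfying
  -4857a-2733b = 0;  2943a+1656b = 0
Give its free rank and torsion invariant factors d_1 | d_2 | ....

rank_ℚ(R)=2; free=2−2=0
SNF(R) diag = [3, 9] → torsion [3, 9]

Answer: M ≅ ℤ/3 ⊕ ℤ/9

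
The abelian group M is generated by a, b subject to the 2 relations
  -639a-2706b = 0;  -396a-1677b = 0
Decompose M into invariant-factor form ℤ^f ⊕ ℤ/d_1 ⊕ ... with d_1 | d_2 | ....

Answer: M ≅ ℤ/3 ⊕ ℤ/9

Derivation:
rank_ℚ(R)=2; free=2−2=0
SNF(R) diag = [3, 9] → torsion [3, 9]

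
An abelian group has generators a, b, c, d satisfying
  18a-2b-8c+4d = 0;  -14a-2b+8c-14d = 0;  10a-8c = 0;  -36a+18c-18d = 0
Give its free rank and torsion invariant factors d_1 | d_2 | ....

Answer: M ≅ ℤ/2 ⊕ ℤ/2 ⊕ ℤ/6 ⊕ ℤ/18

Derivation:
rank_ℚ(R)=4; free=4−4=0
SNF(R) diag = [2, 2, 6, 18] → torsion [2, 2, 6, 18]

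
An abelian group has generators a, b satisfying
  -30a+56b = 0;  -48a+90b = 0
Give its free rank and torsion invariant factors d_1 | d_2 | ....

Answer: M ≅ ℤ/2 ⊕ ℤ/6

Derivation:
rank_ℚ(R)=2; free=2−2=0
SNF(R) diag = [2, 6] → torsion [2, 6]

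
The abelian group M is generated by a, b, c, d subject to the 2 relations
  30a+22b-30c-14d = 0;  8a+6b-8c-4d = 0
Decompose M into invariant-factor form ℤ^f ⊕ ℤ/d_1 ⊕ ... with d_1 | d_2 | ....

Answer: M ≅ ℤ^2 ⊕ ℤ/2 ⊕ ℤ/2

Derivation:
rank_ℚ(R)=2; free=4−2=2
SNF(R) diag = [2, 2] → torsion [2, 2]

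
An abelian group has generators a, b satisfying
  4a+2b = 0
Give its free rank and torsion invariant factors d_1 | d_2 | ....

Answer: M ≅ ℤ^1 ⊕ ℤ/2

Derivation:
rank_ℚ(R)=1; free=2−1=1
SNF(R) diag = [2] → torsion [2]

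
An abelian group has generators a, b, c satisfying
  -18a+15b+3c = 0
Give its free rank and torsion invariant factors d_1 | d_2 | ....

Answer: M ≅ ℤ^2 ⊕ ℤ/3

Derivation:
rank_ℚ(R)=1; free=3−1=2
SNF(R) diag = [3] → torsion [3]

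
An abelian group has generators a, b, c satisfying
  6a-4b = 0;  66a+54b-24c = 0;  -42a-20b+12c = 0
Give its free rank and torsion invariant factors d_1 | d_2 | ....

Answer: M ≅ ℤ/2 ⊕ ℤ/6 ⊕ ℤ/12

Derivation:
rank_ℚ(R)=3; free=3−3=0
SNF(R) diag = [2, 6, 12] → torsion [2, 6, 12]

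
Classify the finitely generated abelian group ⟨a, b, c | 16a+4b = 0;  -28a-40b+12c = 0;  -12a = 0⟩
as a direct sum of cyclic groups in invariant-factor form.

rank_ℚ(R)=3; free=3−3=0
SNF(R) diag = [4, 12, 12] → torsion [4, 12, 12]

Answer: M ≅ ℤ/4 ⊕ ℤ/12 ⊕ ℤ/12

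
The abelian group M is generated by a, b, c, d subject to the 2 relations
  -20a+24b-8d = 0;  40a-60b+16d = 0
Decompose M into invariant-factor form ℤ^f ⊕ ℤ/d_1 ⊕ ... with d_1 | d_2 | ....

Answer: M ≅ ℤ^2 ⊕ ℤ/4 ⊕ ℤ/12

Derivation:
rank_ℚ(R)=2; free=4−2=2
SNF(R) diag = [4, 12] → torsion [4, 12]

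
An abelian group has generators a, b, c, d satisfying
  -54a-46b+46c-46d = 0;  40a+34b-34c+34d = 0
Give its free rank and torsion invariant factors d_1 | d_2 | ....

rank_ℚ(R)=2; free=4−2=2
SNF(R) diag = [2, 2] → torsion [2, 2]

Answer: M ≅ ℤ^2 ⊕ ℤ/2 ⊕ ℤ/2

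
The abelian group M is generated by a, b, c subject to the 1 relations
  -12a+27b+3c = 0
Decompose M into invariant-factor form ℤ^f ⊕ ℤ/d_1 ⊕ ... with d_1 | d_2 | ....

Answer: M ≅ ℤ^2 ⊕ ℤ/3

Derivation:
rank_ℚ(R)=1; free=3−1=2
SNF(R) diag = [3] → torsion [3]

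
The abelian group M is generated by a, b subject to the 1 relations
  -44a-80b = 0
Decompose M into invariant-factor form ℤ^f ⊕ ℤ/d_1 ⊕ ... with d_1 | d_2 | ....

rank_ℚ(R)=1; free=2−1=1
SNF(R) diag = [4] → torsion [4]

Answer: M ≅ ℤ^1 ⊕ ℤ/4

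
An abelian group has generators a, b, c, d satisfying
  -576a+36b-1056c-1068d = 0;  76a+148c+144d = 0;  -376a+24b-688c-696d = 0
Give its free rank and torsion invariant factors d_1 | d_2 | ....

rank_ℚ(R)=3; free=4−3=1
SNF(R) diag = [4, 12, 24] → torsion [4, 12, 24]

Answer: M ≅ ℤ^1 ⊕ ℤ/4 ⊕ ℤ/12 ⊕ ℤ/24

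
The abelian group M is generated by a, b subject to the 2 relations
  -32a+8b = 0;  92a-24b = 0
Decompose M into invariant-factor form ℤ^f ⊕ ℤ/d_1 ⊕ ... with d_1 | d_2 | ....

Answer: M ≅ ℤ/4 ⊕ ℤ/8

Derivation:
rank_ℚ(R)=2; free=2−2=0
SNF(R) diag = [4, 8] → torsion [4, 8]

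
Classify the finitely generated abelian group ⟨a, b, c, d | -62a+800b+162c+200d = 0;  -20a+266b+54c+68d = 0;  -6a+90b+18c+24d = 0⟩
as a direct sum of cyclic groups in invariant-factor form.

rank_ℚ(R)=3; free=4−3=1
SNF(R) diag = [2, 6, 18] → torsion [2, 6, 18]

Answer: M ≅ ℤ^1 ⊕ ℤ/2 ⊕ ℤ/6 ⊕ ℤ/18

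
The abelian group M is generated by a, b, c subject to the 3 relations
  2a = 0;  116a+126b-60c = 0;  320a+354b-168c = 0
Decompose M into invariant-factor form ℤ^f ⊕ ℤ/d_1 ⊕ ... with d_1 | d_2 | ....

Answer: M ≅ ℤ/2 ⊕ ℤ/6 ⊕ ℤ/12

Derivation:
rank_ℚ(R)=3; free=3−3=0
SNF(R) diag = [2, 6, 12] → torsion [2, 6, 12]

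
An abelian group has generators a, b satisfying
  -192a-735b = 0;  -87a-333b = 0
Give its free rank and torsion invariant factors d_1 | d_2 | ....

Answer: M ≅ ℤ/3 ⊕ ℤ/3

Derivation:
rank_ℚ(R)=2; free=2−2=0
SNF(R) diag = [3, 3] → torsion [3, 3]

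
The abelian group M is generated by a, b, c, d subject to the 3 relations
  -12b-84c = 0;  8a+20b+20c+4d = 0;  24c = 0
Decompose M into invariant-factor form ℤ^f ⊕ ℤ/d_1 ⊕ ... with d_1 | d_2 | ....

rank_ℚ(R)=3; free=4−3=1
SNF(R) diag = [4, 12, 24] → torsion [4, 12, 24]

Answer: M ≅ ℤ^1 ⊕ ℤ/4 ⊕ ℤ/12 ⊕ ℤ/24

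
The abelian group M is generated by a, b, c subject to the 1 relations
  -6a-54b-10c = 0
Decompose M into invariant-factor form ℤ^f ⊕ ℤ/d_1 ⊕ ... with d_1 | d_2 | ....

rank_ℚ(R)=1; free=3−1=2
SNF(R) diag = [2] → torsion [2]

Answer: M ≅ ℤ^2 ⊕ ℤ/2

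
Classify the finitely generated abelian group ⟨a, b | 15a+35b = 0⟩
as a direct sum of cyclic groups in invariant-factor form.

rank_ℚ(R)=1; free=2−1=1
SNF(R) diag = [5] → torsion [5]

Answer: M ≅ ℤ^1 ⊕ ℤ/5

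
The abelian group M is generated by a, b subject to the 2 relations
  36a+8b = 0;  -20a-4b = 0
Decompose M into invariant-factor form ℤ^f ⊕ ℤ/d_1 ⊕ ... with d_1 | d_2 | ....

rank_ℚ(R)=2; free=2−2=0
SNF(R) diag = [4, 4] → torsion [4, 4]

Answer: M ≅ ℤ/4 ⊕ ℤ/4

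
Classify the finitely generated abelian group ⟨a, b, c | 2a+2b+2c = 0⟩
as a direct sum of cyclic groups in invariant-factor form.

rank_ℚ(R)=1; free=3−1=2
SNF(R) diag = [2] → torsion [2]

Answer: M ≅ ℤ^2 ⊕ ℤ/2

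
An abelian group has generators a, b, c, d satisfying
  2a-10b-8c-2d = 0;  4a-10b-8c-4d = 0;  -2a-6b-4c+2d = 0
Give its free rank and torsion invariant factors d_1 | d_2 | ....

Answer: M ≅ ℤ^1 ⊕ ℤ/2 ⊕ ℤ/2 ⊕ ℤ/4

Derivation:
rank_ℚ(R)=3; free=4−3=1
SNF(R) diag = [2, 2, 4] → torsion [2, 2, 4]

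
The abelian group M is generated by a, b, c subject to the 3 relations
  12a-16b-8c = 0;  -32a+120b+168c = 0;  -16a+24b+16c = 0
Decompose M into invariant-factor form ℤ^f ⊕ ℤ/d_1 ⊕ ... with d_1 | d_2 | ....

rank_ℚ(R)=3; free=3−3=0
SNF(R) diag = [4, 8, 8] → torsion [4, 8, 8]

Answer: M ≅ ℤ/4 ⊕ ℤ/8 ⊕ ℤ/8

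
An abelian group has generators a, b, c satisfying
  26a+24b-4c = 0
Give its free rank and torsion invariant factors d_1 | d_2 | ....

Answer: M ≅ ℤ^2 ⊕ ℤ/2

Derivation:
rank_ℚ(R)=1; free=3−1=2
SNF(R) diag = [2] → torsion [2]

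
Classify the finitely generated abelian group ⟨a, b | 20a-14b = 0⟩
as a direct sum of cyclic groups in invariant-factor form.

Answer: M ≅ ℤ^1 ⊕ ℤ/2

Derivation:
rank_ℚ(R)=1; free=2−1=1
SNF(R) diag = [2] → torsion [2]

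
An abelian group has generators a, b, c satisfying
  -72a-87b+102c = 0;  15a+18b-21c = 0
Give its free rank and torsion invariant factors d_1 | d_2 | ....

Answer: M ≅ ℤ^1 ⊕ ℤ/3 ⊕ ℤ/3

Derivation:
rank_ℚ(R)=2; free=3−2=1
SNF(R) diag = [3, 3] → torsion [3, 3]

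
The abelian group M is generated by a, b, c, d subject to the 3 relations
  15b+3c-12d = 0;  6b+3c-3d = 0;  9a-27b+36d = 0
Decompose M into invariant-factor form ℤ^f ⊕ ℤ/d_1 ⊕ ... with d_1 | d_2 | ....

rank_ℚ(R)=3; free=4−3=1
SNF(R) diag = [3, 9, 9] → torsion [3, 9, 9]

Answer: M ≅ ℤ^1 ⊕ ℤ/3 ⊕ ℤ/9 ⊕ ℤ/9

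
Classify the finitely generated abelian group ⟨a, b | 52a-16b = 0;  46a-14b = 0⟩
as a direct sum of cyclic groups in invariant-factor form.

Answer: M ≅ ℤ/2 ⊕ ℤ/4

Derivation:
rank_ℚ(R)=2; free=2−2=0
SNF(R) diag = [2, 4] → torsion [2, 4]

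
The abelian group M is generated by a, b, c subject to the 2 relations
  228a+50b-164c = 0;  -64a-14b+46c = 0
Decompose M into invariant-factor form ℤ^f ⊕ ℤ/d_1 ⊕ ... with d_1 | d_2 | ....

Answer: M ≅ ℤ^1 ⊕ ℤ/2 ⊕ ℤ/2

Derivation:
rank_ℚ(R)=2; free=3−2=1
SNF(R) diag = [2, 2] → torsion [2, 2]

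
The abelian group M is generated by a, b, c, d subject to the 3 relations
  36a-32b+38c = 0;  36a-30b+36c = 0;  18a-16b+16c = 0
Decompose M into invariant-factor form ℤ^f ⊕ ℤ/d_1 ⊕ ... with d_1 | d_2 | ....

rank_ℚ(R)=3; free=4−3=1
SNF(R) diag = [2, 6, 18] → torsion [2, 6, 18]

Answer: M ≅ ℤ^1 ⊕ ℤ/2 ⊕ ℤ/6 ⊕ ℤ/18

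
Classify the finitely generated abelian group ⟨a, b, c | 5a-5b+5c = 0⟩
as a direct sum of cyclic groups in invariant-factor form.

rank_ℚ(R)=1; free=3−1=2
SNF(R) diag = [5] → torsion [5]

Answer: M ≅ ℤ^2 ⊕ ℤ/5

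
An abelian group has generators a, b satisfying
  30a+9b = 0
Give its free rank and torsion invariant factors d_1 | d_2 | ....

Answer: M ≅ ℤ^1 ⊕ ℤ/3

Derivation:
rank_ℚ(R)=1; free=2−1=1
SNF(R) diag = [3] → torsion [3]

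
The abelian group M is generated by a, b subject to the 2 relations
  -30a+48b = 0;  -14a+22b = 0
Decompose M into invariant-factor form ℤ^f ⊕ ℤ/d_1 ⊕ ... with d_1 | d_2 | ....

Answer: M ≅ ℤ/2 ⊕ ℤ/6

Derivation:
rank_ℚ(R)=2; free=2−2=0
SNF(R) diag = [2, 6] → torsion [2, 6]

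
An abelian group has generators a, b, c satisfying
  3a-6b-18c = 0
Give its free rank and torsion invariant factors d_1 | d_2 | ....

rank_ℚ(R)=1; free=3−1=2
SNF(R) diag = [3] → torsion [3]

Answer: M ≅ ℤ^2 ⊕ ℤ/3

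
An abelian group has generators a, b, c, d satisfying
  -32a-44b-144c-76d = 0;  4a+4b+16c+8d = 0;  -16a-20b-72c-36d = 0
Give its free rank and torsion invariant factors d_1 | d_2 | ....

Answer: M ≅ ℤ^1 ⊕ ℤ/4 ⊕ ℤ/4 ⊕ ℤ/8

Derivation:
rank_ℚ(R)=3; free=4−3=1
SNF(R) diag = [4, 4, 8] → torsion [4, 4, 8]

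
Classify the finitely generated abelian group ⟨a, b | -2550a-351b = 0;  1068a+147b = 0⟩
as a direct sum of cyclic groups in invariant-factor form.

rank_ℚ(R)=2; free=2−2=0
SNF(R) diag = [3, 6] → torsion [3, 6]

Answer: M ≅ ℤ/3 ⊕ ℤ/6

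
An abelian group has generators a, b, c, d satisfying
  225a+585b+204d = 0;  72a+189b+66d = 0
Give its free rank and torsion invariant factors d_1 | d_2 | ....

Answer: M ≅ ℤ^2 ⊕ ℤ/3 ⊕ ℤ/9

Derivation:
rank_ℚ(R)=2; free=4−2=2
SNF(R) diag = [3, 9] → torsion [3, 9]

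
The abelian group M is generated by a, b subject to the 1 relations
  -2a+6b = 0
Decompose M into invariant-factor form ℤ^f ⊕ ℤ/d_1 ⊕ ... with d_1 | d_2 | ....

rank_ℚ(R)=1; free=2−1=1
SNF(R) diag = [2] → torsion [2]

Answer: M ≅ ℤ^1 ⊕ ℤ/2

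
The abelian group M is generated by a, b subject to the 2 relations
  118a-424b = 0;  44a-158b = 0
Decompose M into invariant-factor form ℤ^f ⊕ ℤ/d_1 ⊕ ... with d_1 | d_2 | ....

Answer: M ≅ ℤ/2 ⊕ ℤ/6

Derivation:
rank_ℚ(R)=2; free=2−2=0
SNF(R) diag = [2, 6] → torsion [2, 6]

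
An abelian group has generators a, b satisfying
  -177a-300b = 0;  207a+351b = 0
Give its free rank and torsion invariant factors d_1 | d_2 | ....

Answer: M ≅ ℤ/3 ⊕ ℤ/9

Derivation:
rank_ℚ(R)=2; free=2−2=0
SNF(R) diag = [3, 9] → torsion [3, 9]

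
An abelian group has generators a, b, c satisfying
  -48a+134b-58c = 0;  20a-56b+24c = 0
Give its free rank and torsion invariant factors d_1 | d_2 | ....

rank_ℚ(R)=2; free=3−2=1
SNF(R) diag = [2, 4] → torsion [2, 4]

Answer: M ≅ ℤ^1 ⊕ ℤ/2 ⊕ ℤ/4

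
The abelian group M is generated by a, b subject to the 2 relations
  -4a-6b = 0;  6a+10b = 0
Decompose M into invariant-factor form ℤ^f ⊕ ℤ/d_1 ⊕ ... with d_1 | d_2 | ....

rank_ℚ(R)=2; free=2−2=0
SNF(R) diag = [2, 2] → torsion [2, 2]

Answer: M ≅ ℤ/2 ⊕ ℤ/2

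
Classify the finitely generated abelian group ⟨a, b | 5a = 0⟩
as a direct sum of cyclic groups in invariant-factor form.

rank_ℚ(R)=1; free=2−1=1
SNF(R) diag = [5] → torsion [5]

Answer: M ≅ ℤ^1 ⊕ ℤ/5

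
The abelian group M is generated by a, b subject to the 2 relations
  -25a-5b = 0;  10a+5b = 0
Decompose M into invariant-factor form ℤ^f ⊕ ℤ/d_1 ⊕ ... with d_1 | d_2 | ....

rank_ℚ(R)=2; free=2−2=0
SNF(R) diag = [5, 15] → torsion [5, 15]

Answer: M ≅ ℤ/5 ⊕ ℤ/15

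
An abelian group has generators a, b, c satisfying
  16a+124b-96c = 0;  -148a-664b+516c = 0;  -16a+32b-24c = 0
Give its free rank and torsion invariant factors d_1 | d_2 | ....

rank_ℚ(R)=3; free=3−3=0
SNF(R) diag = [4, 12, 24] → torsion [4, 12, 24]

Answer: M ≅ ℤ/4 ⊕ ℤ/12 ⊕ ℤ/24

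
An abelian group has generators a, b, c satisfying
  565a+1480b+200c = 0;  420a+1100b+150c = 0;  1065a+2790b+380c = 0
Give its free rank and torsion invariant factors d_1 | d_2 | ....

rank_ℚ(R)=3; free=3−3=0
SNF(R) diag = [5, 10, 10] → torsion [5, 10, 10]

Answer: M ≅ ℤ/5 ⊕ ℤ/10 ⊕ ℤ/10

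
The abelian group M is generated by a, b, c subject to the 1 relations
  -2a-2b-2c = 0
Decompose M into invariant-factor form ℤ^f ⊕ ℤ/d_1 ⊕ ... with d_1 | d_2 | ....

rank_ℚ(R)=1; free=3−1=2
SNF(R) diag = [2] → torsion [2]

Answer: M ≅ ℤ^2 ⊕ ℤ/2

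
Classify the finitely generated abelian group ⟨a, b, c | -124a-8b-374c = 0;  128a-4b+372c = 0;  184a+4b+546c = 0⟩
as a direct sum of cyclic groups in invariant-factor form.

rank_ℚ(R)=3; free=3−3=0
SNF(R) diag = [2, 4, 12] → torsion [2, 4, 12]

Answer: M ≅ ℤ/2 ⊕ ℤ/4 ⊕ ℤ/12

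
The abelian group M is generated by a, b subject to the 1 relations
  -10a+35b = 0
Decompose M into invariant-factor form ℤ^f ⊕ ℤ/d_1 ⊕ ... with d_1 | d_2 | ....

Answer: M ≅ ℤ^1 ⊕ ℤ/5

Derivation:
rank_ℚ(R)=1; free=2−1=1
SNF(R) diag = [5] → torsion [5]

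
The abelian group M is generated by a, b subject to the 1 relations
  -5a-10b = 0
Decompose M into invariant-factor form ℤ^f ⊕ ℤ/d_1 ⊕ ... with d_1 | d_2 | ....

rank_ℚ(R)=1; free=2−1=1
SNF(R) diag = [5] → torsion [5]

Answer: M ≅ ℤ^1 ⊕ ℤ/5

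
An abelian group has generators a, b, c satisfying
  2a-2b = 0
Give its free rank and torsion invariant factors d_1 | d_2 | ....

Answer: M ≅ ℤ^2 ⊕ ℤ/2

Derivation:
rank_ℚ(R)=1; free=3−1=2
SNF(R) diag = [2] → torsion [2]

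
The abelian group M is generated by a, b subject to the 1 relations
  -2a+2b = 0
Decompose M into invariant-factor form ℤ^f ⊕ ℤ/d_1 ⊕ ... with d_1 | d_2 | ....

rank_ℚ(R)=1; free=2−1=1
SNF(R) diag = [2] → torsion [2]

Answer: M ≅ ℤ^1 ⊕ ℤ/2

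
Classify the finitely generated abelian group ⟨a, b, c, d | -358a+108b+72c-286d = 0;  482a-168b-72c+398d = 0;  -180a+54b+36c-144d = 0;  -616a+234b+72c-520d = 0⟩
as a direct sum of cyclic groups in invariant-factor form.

Answer: M ≅ ℤ/2 ⊕ ℤ/6 ⊕ ℤ/12 ⊕ ℤ/36

Derivation:
rank_ℚ(R)=4; free=4−4=0
SNF(R) diag = [2, 6, 12, 36] → torsion [2, 6, 12, 36]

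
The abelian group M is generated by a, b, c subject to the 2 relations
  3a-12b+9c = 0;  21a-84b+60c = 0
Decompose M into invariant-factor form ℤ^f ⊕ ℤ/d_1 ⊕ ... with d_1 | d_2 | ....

rank_ℚ(R)=2; free=3−2=1
SNF(R) diag = [3, 3] → torsion [3, 3]

Answer: M ≅ ℤ^1 ⊕ ℤ/3 ⊕ ℤ/3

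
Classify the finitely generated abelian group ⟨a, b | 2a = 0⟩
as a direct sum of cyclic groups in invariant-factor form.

rank_ℚ(R)=1; free=2−1=1
SNF(R) diag = [2] → torsion [2]

Answer: M ≅ ℤ^1 ⊕ ℤ/2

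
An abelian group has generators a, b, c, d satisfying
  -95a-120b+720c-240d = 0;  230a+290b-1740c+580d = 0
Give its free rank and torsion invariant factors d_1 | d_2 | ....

rank_ℚ(R)=2; free=4−2=2
SNF(R) diag = [5, 10] → torsion [5, 10]

Answer: M ≅ ℤ^2 ⊕ ℤ/5 ⊕ ℤ/10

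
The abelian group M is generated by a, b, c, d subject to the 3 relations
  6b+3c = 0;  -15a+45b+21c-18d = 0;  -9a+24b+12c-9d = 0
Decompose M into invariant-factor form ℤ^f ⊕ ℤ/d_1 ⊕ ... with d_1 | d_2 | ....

Answer: M ≅ ℤ^1 ⊕ ℤ/3 ⊕ ℤ/3 ⊕ ℤ/9

Derivation:
rank_ℚ(R)=3; free=4−3=1
SNF(R) diag = [3, 3, 9] → torsion [3, 3, 9]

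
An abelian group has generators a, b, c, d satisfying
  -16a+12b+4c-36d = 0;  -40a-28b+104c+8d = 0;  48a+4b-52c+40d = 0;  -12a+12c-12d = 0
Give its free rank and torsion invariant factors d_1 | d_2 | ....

Answer: M ≅ ℤ/4 ⊕ ℤ/4 ⊕ ℤ/12 ⊕ ℤ/36

Derivation:
rank_ℚ(R)=4; free=4−4=0
SNF(R) diag = [4, 4, 12, 36] → torsion [4, 4, 12, 36]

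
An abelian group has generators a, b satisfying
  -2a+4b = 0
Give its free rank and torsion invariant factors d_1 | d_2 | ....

rank_ℚ(R)=1; free=2−1=1
SNF(R) diag = [2] → torsion [2]

Answer: M ≅ ℤ^1 ⊕ ℤ/2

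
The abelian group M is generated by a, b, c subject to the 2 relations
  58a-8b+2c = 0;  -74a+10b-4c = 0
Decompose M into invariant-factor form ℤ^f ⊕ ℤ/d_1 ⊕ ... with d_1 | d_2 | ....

Answer: M ≅ ℤ^1 ⊕ ℤ/2 ⊕ ℤ/6

Derivation:
rank_ℚ(R)=2; free=3−2=1
SNF(R) diag = [2, 6] → torsion [2, 6]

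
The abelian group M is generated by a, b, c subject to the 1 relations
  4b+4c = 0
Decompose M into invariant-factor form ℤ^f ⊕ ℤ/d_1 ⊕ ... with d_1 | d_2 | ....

rank_ℚ(R)=1; free=3−1=2
SNF(R) diag = [4] → torsion [4]

Answer: M ≅ ℤ^2 ⊕ ℤ/4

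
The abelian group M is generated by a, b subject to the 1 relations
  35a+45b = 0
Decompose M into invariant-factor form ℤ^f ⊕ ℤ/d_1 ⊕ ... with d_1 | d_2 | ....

Answer: M ≅ ℤ^1 ⊕ ℤ/5

Derivation:
rank_ℚ(R)=1; free=2−1=1
SNF(R) diag = [5] → torsion [5]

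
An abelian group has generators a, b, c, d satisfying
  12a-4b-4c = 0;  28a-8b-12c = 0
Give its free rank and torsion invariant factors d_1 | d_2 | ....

Answer: M ≅ ℤ^2 ⊕ ℤ/4 ⊕ ℤ/4

Derivation:
rank_ℚ(R)=2; free=4−2=2
SNF(R) diag = [4, 4] → torsion [4, 4]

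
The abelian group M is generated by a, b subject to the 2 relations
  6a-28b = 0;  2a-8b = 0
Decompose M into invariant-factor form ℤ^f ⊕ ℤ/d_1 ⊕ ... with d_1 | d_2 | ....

Answer: M ≅ ℤ/2 ⊕ ℤ/4

Derivation:
rank_ℚ(R)=2; free=2−2=0
SNF(R) diag = [2, 4] → torsion [2, 4]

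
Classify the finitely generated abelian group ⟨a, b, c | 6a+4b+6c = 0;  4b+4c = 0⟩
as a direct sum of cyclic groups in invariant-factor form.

Answer: M ≅ ℤ^1 ⊕ ℤ/2 ⊕ ℤ/4

Derivation:
rank_ℚ(R)=2; free=3−2=1
SNF(R) diag = [2, 4] → torsion [2, 4]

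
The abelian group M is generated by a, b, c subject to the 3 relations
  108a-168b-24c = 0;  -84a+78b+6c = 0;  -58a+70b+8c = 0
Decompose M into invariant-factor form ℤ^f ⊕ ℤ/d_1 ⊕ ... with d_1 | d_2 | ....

Answer: M ≅ ℤ/2 ⊕ ℤ/6 ⊕ ℤ/12

Derivation:
rank_ℚ(R)=3; free=3−3=0
SNF(R) diag = [2, 6, 12] → torsion [2, 6, 12]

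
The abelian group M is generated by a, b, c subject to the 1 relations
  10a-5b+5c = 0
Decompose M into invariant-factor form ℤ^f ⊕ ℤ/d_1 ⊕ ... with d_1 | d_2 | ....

rank_ℚ(R)=1; free=3−1=2
SNF(R) diag = [5] → torsion [5]

Answer: M ≅ ℤ^2 ⊕ ℤ/5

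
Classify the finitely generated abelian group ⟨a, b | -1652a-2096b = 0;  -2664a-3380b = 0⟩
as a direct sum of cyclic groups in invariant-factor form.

Answer: M ≅ ℤ/4 ⊕ ℤ/4

Derivation:
rank_ℚ(R)=2; free=2−2=0
SNF(R) diag = [4, 4] → torsion [4, 4]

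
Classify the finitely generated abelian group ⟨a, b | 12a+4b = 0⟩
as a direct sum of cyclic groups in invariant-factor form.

rank_ℚ(R)=1; free=2−1=1
SNF(R) diag = [4] → torsion [4]

Answer: M ≅ ℤ^1 ⊕ ℤ/4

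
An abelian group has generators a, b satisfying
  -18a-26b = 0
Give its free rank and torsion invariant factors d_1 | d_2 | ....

Answer: M ≅ ℤ^1 ⊕ ℤ/2

Derivation:
rank_ℚ(R)=1; free=2−1=1
SNF(R) diag = [2] → torsion [2]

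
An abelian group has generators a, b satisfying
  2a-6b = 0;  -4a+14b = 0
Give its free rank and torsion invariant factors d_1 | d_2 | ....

rank_ℚ(R)=2; free=2−2=0
SNF(R) diag = [2, 2] → torsion [2, 2]

Answer: M ≅ ℤ/2 ⊕ ℤ/2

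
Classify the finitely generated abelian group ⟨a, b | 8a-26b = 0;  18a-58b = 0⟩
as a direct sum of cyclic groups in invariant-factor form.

rank_ℚ(R)=2; free=2−2=0
SNF(R) diag = [2, 2] → torsion [2, 2]

Answer: M ≅ ℤ/2 ⊕ ℤ/2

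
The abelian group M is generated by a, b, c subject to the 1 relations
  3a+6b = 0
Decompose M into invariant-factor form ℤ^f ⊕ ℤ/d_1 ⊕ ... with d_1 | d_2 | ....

rank_ℚ(R)=1; free=3−1=2
SNF(R) diag = [3] → torsion [3]

Answer: M ≅ ℤ^2 ⊕ ℤ/3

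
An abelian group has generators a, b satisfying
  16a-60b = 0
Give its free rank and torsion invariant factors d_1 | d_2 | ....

rank_ℚ(R)=1; free=2−1=1
SNF(R) diag = [4] → torsion [4]

Answer: M ≅ ℤ^1 ⊕ ℤ/4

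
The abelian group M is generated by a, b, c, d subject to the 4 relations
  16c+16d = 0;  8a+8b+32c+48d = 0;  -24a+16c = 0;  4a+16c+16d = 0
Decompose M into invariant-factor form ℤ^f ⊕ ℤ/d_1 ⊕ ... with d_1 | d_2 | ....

rank_ℚ(R)=4; free=4−4=0
SNF(R) diag = [4, 8, 16, 16] → torsion [4, 8, 16, 16]

Answer: M ≅ ℤ/4 ⊕ ℤ/8 ⊕ ℤ/16 ⊕ ℤ/16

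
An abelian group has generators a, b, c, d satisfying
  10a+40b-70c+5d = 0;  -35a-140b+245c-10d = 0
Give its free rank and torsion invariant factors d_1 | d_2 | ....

Answer: M ≅ ℤ^2 ⊕ ℤ/5 ⊕ ℤ/15

Derivation:
rank_ℚ(R)=2; free=4−2=2
SNF(R) diag = [5, 15] → torsion [5, 15]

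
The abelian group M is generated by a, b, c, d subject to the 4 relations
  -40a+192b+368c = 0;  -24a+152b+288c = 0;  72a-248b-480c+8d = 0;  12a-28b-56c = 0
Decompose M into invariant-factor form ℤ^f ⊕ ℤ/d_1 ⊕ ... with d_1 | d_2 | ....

rank_ℚ(R)=4; free=4−4=0
SNF(R) diag = [4, 8, 8, 16] → torsion [4, 8, 8, 16]

Answer: M ≅ ℤ/4 ⊕ ℤ/8 ⊕ ℤ/8 ⊕ ℤ/16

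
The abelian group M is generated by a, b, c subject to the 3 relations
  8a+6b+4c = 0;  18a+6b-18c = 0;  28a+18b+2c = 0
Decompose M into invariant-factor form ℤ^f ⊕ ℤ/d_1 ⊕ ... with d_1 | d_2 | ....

Answer: M ≅ ℤ/2 ⊕ ℤ/6 ⊕ ℤ/6

Derivation:
rank_ℚ(R)=3; free=3−3=0
SNF(R) diag = [2, 6, 6] → torsion [2, 6, 6]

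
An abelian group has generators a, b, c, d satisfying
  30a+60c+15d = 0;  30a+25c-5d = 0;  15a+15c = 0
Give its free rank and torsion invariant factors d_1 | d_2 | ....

rank_ℚ(R)=3; free=4−3=1
SNF(R) diag = [5, 15, 15] → torsion [5, 15, 15]

Answer: M ≅ ℤ^1 ⊕ ℤ/5 ⊕ ℤ/15 ⊕ ℤ/15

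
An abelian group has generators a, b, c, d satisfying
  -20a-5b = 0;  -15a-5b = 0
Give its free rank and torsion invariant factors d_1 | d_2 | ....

Answer: M ≅ ℤ^2 ⊕ ℤ/5 ⊕ ℤ/5

Derivation:
rank_ℚ(R)=2; free=4−2=2
SNF(R) diag = [5, 5] → torsion [5, 5]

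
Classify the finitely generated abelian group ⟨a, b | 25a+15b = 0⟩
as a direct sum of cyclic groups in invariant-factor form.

Answer: M ≅ ℤ^1 ⊕ ℤ/5

Derivation:
rank_ℚ(R)=1; free=2−1=1
SNF(R) diag = [5] → torsion [5]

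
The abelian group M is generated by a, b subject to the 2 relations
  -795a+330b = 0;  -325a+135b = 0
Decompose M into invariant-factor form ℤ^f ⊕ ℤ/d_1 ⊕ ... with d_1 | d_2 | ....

Answer: M ≅ ℤ/5 ⊕ ℤ/15

Derivation:
rank_ℚ(R)=2; free=2−2=0
SNF(R) diag = [5, 15] → torsion [5, 15]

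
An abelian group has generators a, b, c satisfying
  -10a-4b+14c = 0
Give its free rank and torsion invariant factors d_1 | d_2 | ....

Answer: M ≅ ℤ^2 ⊕ ℤ/2

Derivation:
rank_ℚ(R)=1; free=3−1=2
SNF(R) diag = [2] → torsion [2]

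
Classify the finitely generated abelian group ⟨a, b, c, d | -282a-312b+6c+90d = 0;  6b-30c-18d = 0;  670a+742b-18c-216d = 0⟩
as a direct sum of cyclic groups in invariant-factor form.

rank_ℚ(R)=3; free=4−3=1
SNF(R) diag = [2, 6, 18] → torsion [2, 6, 18]

Answer: M ≅ ℤ^1 ⊕ ℤ/2 ⊕ ℤ/6 ⊕ ℤ/18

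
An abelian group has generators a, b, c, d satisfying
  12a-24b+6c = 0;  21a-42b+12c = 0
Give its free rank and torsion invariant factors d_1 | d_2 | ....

Answer: M ≅ ℤ^2 ⊕ ℤ/3 ⊕ ℤ/6

Derivation:
rank_ℚ(R)=2; free=4−2=2
SNF(R) diag = [3, 6] → torsion [3, 6]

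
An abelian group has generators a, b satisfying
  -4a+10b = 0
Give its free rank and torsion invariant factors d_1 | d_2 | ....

Answer: M ≅ ℤ^1 ⊕ ℤ/2

Derivation:
rank_ℚ(R)=1; free=2−1=1
SNF(R) diag = [2] → torsion [2]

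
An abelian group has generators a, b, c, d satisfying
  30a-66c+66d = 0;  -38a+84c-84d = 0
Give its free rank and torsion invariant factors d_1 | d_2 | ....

Answer: M ≅ ℤ^2 ⊕ ℤ/2 ⊕ ℤ/6

Derivation:
rank_ℚ(R)=2; free=4−2=2
SNF(R) diag = [2, 6] → torsion [2, 6]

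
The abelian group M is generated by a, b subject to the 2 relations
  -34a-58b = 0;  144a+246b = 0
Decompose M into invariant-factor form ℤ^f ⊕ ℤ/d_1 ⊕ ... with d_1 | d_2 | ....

rank_ℚ(R)=2; free=2−2=0
SNF(R) diag = [2, 6] → torsion [2, 6]

Answer: M ≅ ℤ/2 ⊕ ℤ/6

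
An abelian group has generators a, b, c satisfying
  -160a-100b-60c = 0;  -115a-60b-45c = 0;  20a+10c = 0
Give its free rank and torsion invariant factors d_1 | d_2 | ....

rank_ℚ(R)=3; free=3−3=0
SNF(R) diag = [5, 10, 20] → torsion [5, 10, 20]

Answer: M ≅ ℤ/5 ⊕ ℤ/10 ⊕ ℤ/20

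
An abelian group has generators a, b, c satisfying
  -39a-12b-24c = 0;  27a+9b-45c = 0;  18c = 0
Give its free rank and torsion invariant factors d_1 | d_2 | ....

Answer: M ≅ ℤ/3 ⊕ ℤ/9 ⊕ ℤ/18

Derivation:
rank_ℚ(R)=3; free=3−3=0
SNF(R) diag = [3, 9, 18] → torsion [3, 9, 18]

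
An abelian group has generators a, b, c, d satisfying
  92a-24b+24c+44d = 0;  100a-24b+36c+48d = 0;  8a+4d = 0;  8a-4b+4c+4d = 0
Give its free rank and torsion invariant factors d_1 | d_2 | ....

rank_ℚ(R)=4; free=4−4=0
SNF(R) diag = [4, 4, 4, 12] → torsion [4, 4, 4, 12]

Answer: M ≅ ℤ/4 ⊕ ℤ/4 ⊕ ℤ/4 ⊕ ℤ/12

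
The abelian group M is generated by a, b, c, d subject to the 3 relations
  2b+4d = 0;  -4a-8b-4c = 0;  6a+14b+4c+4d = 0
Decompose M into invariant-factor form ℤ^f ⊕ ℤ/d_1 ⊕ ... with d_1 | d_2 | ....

rank_ℚ(R)=3; free=4−3=1
SNF(R) diag = [2, 2, 4] → torsion [2, 2, 4]

Answer: M ≅ ℤ^1 ⊕ ℤ/2 ⊕ ℤ/2 ⊕ ℤ/4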